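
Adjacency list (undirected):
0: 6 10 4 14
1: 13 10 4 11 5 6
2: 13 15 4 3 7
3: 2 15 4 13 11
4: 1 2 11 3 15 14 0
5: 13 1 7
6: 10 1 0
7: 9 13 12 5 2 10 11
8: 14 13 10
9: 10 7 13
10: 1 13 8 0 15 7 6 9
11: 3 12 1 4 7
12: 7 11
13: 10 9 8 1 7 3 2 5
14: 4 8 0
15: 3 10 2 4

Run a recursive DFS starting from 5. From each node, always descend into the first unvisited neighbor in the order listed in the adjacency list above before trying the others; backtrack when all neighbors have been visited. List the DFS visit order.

5, 13, 10, 1, 4, 2, 15, 3, 11, 12, 7, 9, 14, 8, 0, 6

Visit 5
5 → 13
13 → 10
10 → 1
1 → 4
4 → 2
2 → 15
15 → 3
3 → 11
11 → 12
12 → 7
7 → 9
4 → 14
14 → 8
14 → 0
0 → 6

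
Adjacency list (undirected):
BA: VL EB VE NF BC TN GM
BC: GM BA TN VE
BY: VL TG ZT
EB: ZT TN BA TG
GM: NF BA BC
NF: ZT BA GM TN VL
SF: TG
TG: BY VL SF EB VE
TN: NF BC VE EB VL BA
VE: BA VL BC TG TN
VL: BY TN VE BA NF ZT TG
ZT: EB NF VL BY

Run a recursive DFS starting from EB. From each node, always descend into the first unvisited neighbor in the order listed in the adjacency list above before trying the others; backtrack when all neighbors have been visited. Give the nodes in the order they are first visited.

Visit EB
EB → ZT
ZT → NF
NF → BA
BA → VL
VL → BY
BY → TG
TG → SF
TG → VE
VE → BC
BC → GM
BC → TN

EB ZT NF BA VL BY TG SF VE BC GM TN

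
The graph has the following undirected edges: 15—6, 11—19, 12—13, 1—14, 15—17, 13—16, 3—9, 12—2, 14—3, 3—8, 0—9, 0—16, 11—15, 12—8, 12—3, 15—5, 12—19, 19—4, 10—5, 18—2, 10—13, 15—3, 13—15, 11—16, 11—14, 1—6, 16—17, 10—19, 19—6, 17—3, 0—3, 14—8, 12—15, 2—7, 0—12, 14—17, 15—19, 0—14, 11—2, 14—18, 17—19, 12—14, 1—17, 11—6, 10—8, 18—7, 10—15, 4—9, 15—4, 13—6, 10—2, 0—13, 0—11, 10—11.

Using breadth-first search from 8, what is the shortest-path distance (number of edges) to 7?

3

Level 0: 8
Level 1: 3, 10, 12, 14
Level 2: 0, 1, 2, 5, 9, 11, 13, 15, 17, 18, 19
Level 3: 4, 6, 7, 16
7 first appears at level 3.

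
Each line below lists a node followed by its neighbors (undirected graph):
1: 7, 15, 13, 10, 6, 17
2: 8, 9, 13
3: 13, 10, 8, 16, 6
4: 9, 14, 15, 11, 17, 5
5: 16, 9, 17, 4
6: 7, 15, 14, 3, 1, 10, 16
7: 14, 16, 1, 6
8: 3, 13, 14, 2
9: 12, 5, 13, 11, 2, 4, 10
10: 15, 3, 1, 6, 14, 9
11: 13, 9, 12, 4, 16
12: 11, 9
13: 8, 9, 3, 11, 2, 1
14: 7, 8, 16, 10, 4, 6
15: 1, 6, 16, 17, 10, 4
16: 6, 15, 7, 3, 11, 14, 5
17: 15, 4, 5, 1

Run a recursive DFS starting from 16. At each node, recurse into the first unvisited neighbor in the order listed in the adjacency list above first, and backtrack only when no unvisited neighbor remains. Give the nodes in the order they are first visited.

Visit 16
16 → 6
6 → 7
7 → 14
14 → 8
8 → 3
3 → 13
13 → 9
9 → 12
12 → 11
11 → 4
4 → 15
15 → 1
1 → 10
1 → 17
17 → 5
9 → 2

16 -> 6 -> 7 -> 14 -> 8 -> 3 -> 13 -> 9 -> 12 -> 11 -> 4 -> 15 -> 1 -> 10 -> 17 -> 5 -> 2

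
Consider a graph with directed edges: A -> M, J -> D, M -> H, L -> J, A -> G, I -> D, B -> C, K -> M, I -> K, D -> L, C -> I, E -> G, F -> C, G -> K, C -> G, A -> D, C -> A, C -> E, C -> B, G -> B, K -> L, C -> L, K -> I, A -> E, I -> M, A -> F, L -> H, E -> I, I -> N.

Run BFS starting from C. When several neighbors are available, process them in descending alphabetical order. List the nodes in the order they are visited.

C, L, I, G, E, B, A, J, H, N, M, K, D, F

Visit C; enqueue L, I, G, E, B, A → queue [L, I, G, E, B, A]
Visit L; enqueue J, H → queue [I, G, E, B, A, J, H]
Visit I; enqueue N, M, K, D → queue [G, E, B, A, J, H, N, M, K, D]
Visit G → queue [E, B, A, J, H, N, M, K, D]
Visit E → queue [B, A, J, H, N, M, K, D]
Visit B → queue [A, J, H, N, M, K, D]
Visit A; enqueue F → queue [J, H, N, M, K, D, F]
Visit J → queue [H, N, M, K, D, F]
Visit H → queue [N, M, K, D, F]
Visit N → queue [M, K, D, F]
Visit M → queue [K, D, F]
Visit K → queue [D, F]
Visit D → queue [F]
Visit F → queue []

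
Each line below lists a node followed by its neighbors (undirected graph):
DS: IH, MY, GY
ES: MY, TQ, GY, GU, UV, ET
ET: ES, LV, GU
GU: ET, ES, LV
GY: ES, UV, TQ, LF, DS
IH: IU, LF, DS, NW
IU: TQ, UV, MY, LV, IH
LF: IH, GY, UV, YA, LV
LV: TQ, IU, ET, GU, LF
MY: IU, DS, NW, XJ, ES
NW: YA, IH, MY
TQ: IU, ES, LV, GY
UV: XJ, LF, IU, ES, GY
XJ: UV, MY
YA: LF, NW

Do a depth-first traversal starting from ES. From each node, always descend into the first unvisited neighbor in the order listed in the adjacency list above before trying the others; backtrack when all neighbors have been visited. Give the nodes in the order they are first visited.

ES -> MY -> IU -> TQ -> LV -> ET -> GU -> LF -> IH -> DS -> GY -> UV -> XJ -> NW -> YA

Visit ES
ES → MY
MY → IU
IU → TQ
TQ → LV
LV → ET
ET → GU
LV → LF
LF → IH
IH → DS
DS → GY
GY → UV
UV → XJ
IH → NW
NW → YA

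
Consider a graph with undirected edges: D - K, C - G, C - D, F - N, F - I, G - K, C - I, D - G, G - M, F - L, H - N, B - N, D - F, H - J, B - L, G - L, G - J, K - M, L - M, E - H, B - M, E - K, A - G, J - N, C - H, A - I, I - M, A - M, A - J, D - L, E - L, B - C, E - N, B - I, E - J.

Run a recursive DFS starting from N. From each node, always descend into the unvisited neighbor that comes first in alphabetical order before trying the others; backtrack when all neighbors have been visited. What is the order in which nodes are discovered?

N → B → C → D → F → I → A → G → J → E → H → K → M → L

Visit N
N → B
B → C
C → D
D → F
F → I
I → A
A → G
G → J
J → E
E → H
E → K
K → M
M → L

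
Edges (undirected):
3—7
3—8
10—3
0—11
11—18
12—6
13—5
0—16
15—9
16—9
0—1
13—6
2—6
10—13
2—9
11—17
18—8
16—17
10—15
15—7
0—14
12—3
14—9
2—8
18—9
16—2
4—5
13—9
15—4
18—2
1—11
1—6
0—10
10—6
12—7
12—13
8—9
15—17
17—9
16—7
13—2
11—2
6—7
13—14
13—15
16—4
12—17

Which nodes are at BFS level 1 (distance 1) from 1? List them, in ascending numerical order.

0, 6, 11

Level 0: 1
Level 1: 0, 6, 11
Level 2: 2, 7, 10, 12, 13, 14, 16, 17, 18
Level 3: 3, 4, 5, 8, 9, 15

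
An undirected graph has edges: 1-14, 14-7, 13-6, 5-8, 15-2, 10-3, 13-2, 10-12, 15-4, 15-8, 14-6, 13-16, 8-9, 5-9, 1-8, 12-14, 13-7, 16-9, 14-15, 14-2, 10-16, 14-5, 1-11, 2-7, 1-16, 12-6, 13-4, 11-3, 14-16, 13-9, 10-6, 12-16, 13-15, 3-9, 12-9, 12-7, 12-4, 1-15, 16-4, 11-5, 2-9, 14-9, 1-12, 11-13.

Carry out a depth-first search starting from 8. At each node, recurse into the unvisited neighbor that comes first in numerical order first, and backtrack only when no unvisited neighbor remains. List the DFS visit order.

8, 1, 11, 3, 9, 2, 7, 12, 4, 13, 6, 10, 16, 14, 5, 15

Visit 8
8 → 1
1 → 11
11 → 3
3 → 9
9 → 2
2 → 7
7 → 12
12 → 4
4 → 13
13 → 6
6 → 10
10 → 16
16 → 14
14 → 5
14 → 15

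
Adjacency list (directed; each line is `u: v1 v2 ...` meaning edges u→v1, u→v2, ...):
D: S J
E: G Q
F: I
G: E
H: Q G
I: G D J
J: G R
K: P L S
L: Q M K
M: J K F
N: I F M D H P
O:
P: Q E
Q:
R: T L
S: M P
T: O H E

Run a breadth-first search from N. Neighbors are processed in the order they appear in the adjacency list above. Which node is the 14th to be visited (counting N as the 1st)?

Visit N; enqueue I, F, M, D, H, P → queue [I, F, M, D, H, P]
Visit I; enqueue G, J → queue [F, M, D, H, P, G, J]
Visit F → queue [M, D, H, P, G, J]
Visit M; enqueue K → queue [D, H, P, G, J, K]
Visit D; enqueue S → queue [H, P, G, J, K, S]
Visit H; enqueue Q → queue [P, G, J, K, S, Q]
Visit P; enqueue E → queue [G, J, K, S, Q, E]
Visit G → queue [J, K, S, Q, E]
Visit J; enqueue R → queue [K, S, Q, E, R]
Visit K; enqueue L → queue [S, Q, E, R, L]
Visit S → queue [Q, E, R, L]
Visit Q → queue [E, R, L]
Visit E → queue [R, L]
Visit R; enqueue T → queue [L, T]
Visit L → queue [T]
Visit T; enqueue O → queue [O]
Visit O → queue []

Visit order: N, I, F, M, D, H, P, G, J, K, S, Q, E, R, L, T, O

R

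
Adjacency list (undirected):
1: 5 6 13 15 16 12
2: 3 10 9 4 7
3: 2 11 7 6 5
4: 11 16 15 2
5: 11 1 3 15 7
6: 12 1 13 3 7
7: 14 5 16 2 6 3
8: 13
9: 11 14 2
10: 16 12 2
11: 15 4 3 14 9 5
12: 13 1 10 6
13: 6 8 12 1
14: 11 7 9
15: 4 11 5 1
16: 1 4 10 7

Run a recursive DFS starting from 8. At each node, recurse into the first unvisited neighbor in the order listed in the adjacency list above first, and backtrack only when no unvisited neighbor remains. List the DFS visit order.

8, 13, 6, 12, 1, 5, 11, 15, 4, 16, 10, 2, 3, 7, 14, 9

Visit 8
8 → 13
13 → 6
6 → 12
12 → 1
1 → 5
5 → 11
11 → 15
15 → 4
4 → 16
16 → 10
10 → 2
2 → 3
3 → 7
7 → 14
14 → 9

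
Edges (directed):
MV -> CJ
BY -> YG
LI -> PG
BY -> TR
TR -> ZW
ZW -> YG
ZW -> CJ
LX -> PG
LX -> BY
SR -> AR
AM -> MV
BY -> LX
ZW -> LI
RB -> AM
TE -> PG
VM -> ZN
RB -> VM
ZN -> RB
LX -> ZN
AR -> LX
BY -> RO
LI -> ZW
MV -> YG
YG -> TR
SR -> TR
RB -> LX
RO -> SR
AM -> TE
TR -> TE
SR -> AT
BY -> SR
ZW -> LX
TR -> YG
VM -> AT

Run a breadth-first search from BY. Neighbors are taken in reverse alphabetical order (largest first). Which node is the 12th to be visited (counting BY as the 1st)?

Visit BY; enqueue YG, TR, SR, RO, LX → queue [YG, TR, SR, RO, LX]
Visit YG → queue [TR, SR, RO, LX]
Visit TR; enqueue ZW, TE → queue [SR, RO, LX, ZW, TE]
Visit SR; enqueue AT, AR → queue [RO, LX, ZW, TE, AT, AR]
Visit RO → queue [LX, ZW, TE, AT, AR]
Visit LX; enqueue ZN, PG → queue [ZW, TE, AT, AR, ZN, PG]
Visit ZW; enqueue LI, CJ → queue [TE, AT, AR, ZN, PG, LI, CJ]
Visit TE → queue [AT, AR, ZN, PG, LI, CJ]
Visit AT → queue [AR, ZN, PG, LI, CJ]
Visit AR → queue [ZN, PG, LI, CJ]
Visit ZN; enqueue RB → queue [PG, LI, CJ, RB]
Visit PG → queue [LI, CJ, RB]
Visit LI → queue [CJ, RB]
Visit CJ → queue [RB]
Visit RB; enqueue VM, AM → queue [VM, AM]
Visit VM → queue [AM]
Visit AM; enqueue MV → queue [MV]
Visit MV → queue []

Visit order: BY, YG, TR, SR, RO, LX, ZW, TE, AT, AR, ZN, PG, LI, CJ, RB, VM, AM, MV

PG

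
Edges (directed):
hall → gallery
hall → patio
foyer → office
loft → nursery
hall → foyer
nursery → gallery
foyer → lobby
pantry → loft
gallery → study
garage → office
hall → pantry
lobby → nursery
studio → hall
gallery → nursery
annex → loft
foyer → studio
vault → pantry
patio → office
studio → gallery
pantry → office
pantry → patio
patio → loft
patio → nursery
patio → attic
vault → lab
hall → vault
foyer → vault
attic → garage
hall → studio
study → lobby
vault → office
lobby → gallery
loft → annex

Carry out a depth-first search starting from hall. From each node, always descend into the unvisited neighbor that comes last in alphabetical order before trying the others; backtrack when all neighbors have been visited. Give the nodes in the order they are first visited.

hall → vault → pantry → patio → office → nursery → gallery → study → lobby → loft → annex → attic → garage → lab → studio → foyer

Visit hall
hall → vault
vault → pantry
pantry → patio
patio → office
patio → nursery
nursery → gallery
gallery → study
study → lobby
patio → loft
loft → annex
patio → attic
attic → garage
vault → lab
hall → studio
hall → foyer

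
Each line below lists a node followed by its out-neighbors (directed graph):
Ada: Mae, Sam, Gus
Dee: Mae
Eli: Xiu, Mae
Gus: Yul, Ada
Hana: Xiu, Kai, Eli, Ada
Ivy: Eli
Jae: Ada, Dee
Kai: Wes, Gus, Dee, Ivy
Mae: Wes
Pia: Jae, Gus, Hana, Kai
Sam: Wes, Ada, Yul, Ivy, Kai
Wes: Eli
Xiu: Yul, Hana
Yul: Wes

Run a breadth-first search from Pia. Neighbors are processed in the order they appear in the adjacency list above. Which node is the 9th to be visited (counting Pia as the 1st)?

Visit Pia; enqueue Jae, Gus, Hana, Kai → queue [Jae, Gus, Hana, Kai]
Visit Jae; enqueue Ada, Dee → queue [Gus, Hana, Kai, Ada, Dee]
Visit Gus; enqueue Yul → queue [Hana, Kai, Ada, Dee, Yul]
Visit Hana; enqueue Xiu, Eli → queue [Kai, Ada, Dee, Yul, Xiu, Eli]
Visit Kai; enqueue Wes, Ivy → queue [Ada, Dee, Yul, Xiu, Eli, Wes, Ivy]
Visit Ada; enqueue Mae, Sam → queue [Dee, Yul, Xiu, Eli, Wes, Ivy, Mae, Sam]
Visit Dee → queue [Yul, Xiu, Eli, Wes, Ivy, Mae, Sam]
Visit Yul → queue [Xiu, Eli, Wes, Ivy, Mae, Sam]
Visit Xiu → queue [Eli, Wes, Ivy, Mae, Sam]
Visit Eli → queue [Wes, Ivy, Mae, Sam]
Visit Wes → queue [Ivy, Mae, Sam]
Visit Ivy → queue [Mae, Sam]
Visit Mae → queue [Sam]
Visit Sam → queue []

Visit order: Pia, Jae, Gus, Hana, Kai, Ada, Dee, Yul, Xiu, Eli, Wes, Ivy, Mae, Sam

Xiu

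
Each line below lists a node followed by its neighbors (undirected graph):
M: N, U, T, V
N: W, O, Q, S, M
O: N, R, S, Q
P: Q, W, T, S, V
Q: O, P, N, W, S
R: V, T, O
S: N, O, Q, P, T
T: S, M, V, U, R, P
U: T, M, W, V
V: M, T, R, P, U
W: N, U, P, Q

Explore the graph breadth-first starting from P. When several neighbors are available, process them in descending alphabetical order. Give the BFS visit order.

Visit P; enqueue W, V, T, S, Q → queue [W, V, T, S, Q]
Visit W; enqueue U, N → queue [V, T, S, Q, U, N]
Visit V; enqueue R, M → queue [T, S, Q, U, N, R, M]
Visit T → queue [S, Q, U, N, R, M]
Visit S; enqueue O → queue [Q, U, N, R, M, O]
Visit Q → queue [U, N, R, M, O]
Visit U → queue [N, R, M, O]
Visit N → queue [R, M, O]
Visit R → queue [M, O]
Visit M → queue [O]
Visit O → queue []

P -> W -> V -> T -> S -> Q -> U -> N -> R -> M -> O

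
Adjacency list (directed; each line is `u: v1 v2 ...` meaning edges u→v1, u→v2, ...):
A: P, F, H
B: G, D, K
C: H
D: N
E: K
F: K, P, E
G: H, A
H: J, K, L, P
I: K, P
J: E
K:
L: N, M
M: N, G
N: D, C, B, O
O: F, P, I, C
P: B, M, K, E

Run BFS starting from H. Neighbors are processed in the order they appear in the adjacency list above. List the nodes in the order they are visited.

Visit H; enqueue J, K, L, P → queue [J, K, L, P]
Visit J; enqueue E → queue [K, L, P, E]
Visit K → queue [L, P, E]
Visit L; enqueue N, M → queue [P, E, N, M]
Visit P; enqueue B → queue [E, N, M, B]
Visit E → queue [N, M, B]
Visit N; enqueue D, C, O → queue [M, B, D, C, O]
Visit M; enqueue G → queue [B, D, C, O, G]
Visit B → queue [D, C, O, G]
Visit D → queue [C, O, G]
Visit C → queue [O, G]
Visit O; enqueue F, I → queue [G, F, I]
Visit G; enqueue A → queue [F, I, A]
Visit F → queue [I, A]
Visit I → queue [A]
Visit A → queue []

H, J, K, L, P, E, N, M, B, D, C, O, G, F, I, A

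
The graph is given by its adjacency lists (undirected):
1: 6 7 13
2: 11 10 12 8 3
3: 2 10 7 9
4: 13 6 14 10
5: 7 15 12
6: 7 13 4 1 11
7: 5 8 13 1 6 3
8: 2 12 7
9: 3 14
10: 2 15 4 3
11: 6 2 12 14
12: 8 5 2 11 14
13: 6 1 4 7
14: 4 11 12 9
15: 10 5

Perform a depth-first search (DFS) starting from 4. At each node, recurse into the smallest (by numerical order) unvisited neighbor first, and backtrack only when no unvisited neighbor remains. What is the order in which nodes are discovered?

4, 6, 1, 7, 3, 2, 8, 12, 5, 15, 10, 11, 14, 9, 13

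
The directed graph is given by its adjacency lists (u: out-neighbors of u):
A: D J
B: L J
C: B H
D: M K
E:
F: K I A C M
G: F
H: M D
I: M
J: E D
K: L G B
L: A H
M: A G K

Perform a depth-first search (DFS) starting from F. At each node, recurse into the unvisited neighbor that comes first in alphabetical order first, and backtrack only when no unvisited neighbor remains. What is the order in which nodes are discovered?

Visit F
F → A
A → D
D → K
K → B
B → J
J → E
B → L
L → H
H → M
M → G
F → C
F → I

F, A, D, K, B, J, E, L, H, M, G, C, I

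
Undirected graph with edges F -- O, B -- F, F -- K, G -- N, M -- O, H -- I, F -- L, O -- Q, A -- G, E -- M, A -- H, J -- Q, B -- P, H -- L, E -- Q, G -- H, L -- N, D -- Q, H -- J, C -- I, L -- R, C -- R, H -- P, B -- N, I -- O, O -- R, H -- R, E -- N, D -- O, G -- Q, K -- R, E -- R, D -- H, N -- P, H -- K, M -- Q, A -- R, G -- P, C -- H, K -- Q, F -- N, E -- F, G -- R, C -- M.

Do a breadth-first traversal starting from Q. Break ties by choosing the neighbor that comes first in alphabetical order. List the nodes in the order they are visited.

Q, D, E, G, J, K, M, O, H, F, N, R, A, P, C, I, L, B

Visit Q; enqueue D, E, G, J, K, M, O → queue [D, E, G, J, K, M, O]
Visit D; enqueue H → queue [E, G, J, K, M, O, H]
Visit E; enqueue F, N, R → queue [G, J, K, M, O, H, F, N, R]
Visit G; enqueue A, P → queue [J, K, M, O, H, F, N, R, A, P]
Visit J → queue [K, M, O, H, F, N, R, A, P]
Visit K → queue [M, O, H, F, N, R, A, P]
Visit M; enqueue C → queue [O, H, F, N, R, A, P, C]
Visit O; enqueue I → queue [H, F, N, R, A, P, C, I]
Visit H; enqueue L → queue [F, N, R, A, P, C, I, L]
Visit F; enqueue B → queue [N, R, A, P, C, I, L, B]
Visit N → queue [R, A, P, C, I, L, B]
Visit R → queue [A, P, C, I, L, B]
Visit A → queue [P, C, I, L, B]
Visit P → queue [C, I, L, B]
Visit C → queue [I, L, B]
Visit I → queue [L, B]
Visit L → queue [B]
Visit B → queue []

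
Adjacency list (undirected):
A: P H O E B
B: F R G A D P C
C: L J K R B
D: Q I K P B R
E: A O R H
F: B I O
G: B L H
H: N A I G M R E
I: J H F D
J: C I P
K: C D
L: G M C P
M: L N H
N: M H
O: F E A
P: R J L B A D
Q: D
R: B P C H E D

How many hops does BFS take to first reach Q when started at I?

Level 0: I
Level 1: D, F, H, J
Level 2: A, B, C, E, G, K, M, N, O, P, Q, R
Level 3: L
Q first appears at level 2.

2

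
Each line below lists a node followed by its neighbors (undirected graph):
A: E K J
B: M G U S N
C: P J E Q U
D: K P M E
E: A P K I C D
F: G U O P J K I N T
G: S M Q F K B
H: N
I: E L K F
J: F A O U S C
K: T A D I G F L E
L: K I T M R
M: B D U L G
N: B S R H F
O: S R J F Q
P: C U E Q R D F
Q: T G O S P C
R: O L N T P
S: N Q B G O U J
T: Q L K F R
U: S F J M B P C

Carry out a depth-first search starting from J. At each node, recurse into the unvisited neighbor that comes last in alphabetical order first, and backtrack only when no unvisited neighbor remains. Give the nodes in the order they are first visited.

J, U, S, Q, T, R, P, F, O, N, H, B, M, L, K, I, E, D, C, A, G

Visit J
J → U
U → S
S → Q
Q → T
T → R
R → P
P → F
F → O
F → N
N → H
N → B
B → M
M → L
L → K
K → I
I → E
E → D
E → C
E → A
K → G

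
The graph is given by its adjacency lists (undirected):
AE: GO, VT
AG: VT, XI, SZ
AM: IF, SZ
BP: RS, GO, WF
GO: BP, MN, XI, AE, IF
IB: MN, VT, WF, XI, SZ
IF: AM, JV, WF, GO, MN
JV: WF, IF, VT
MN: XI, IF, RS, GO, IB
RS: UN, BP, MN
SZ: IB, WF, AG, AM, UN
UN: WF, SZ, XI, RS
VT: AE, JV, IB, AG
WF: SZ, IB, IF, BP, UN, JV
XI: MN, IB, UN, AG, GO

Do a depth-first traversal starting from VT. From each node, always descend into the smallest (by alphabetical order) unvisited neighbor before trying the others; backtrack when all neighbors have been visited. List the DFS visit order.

VT -> AE -> GO -> BP -> RS -> MN -> IB -> SZ -> AG -> XI -> UN -> WF -> IF -> AM -> JV

Visit VT
VT → AE
AE → GO
GO → BP
BP → RS
RS → MN
MN → IB
IB → SZ
SZ → AG
AG → XI
XI → UN
UN → WF
WF → IF
IF → AM
IF → JV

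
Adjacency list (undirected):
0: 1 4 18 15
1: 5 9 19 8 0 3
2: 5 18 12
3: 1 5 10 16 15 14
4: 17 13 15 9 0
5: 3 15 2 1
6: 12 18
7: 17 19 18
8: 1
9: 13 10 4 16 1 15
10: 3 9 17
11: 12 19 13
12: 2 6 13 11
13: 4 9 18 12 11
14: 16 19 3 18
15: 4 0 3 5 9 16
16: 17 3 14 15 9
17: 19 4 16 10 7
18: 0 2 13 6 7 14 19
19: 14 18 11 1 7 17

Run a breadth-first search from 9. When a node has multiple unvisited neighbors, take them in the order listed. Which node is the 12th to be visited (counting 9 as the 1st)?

17

Visit 9; enqueue 13, 10, 4, 16, 1, 15 → queue [13, 10, 4, 16, 1, 15]
Visit 13; enqueue 18, 12, 11 → queue [10, 4, 16, 1, 15, 18, 12, 11]
Visit 10; enqueue 3, 17 → queue [4, 16, 1, 15, 18, 12, 11, 3, 17]
Visit 4; enqueue 0 → queue [16, 1, 15, 18, 12, 11, 3, 17, 0]
Visit 16; enqueue 14 → queue [1, 15, 18, 12, 11, 3, 17, 0, 14]
Visit 1; enqueue 5, 19, 8 → queue [15, 18, 12, 11, 3, 17, 0, 14, 5, 19, 8]
Visit 15 → queue [18, 12, 11, 3, 17, 0, 14, 5, 19, 8]
Visit 18; enqueue 2, 6, 7 → queue [12, 11, 3, 17, 0, 14, 5, 19, 8, 2, 6, 7]
Visit 12 → queue [11, 3, 17, 0, 14, 5, 19, 8, 2, 6, 7]
Visit 11 → queue [3, 17, 0, 14, 5, 19, 8, 2, 6, 7]
Visit 3 → queue [17, 0, 14, 5, 19, 8, 2, 6, 7]
Visit 17 → queue [0, 14, 5, 19, 8, 2, 6, 7]
Visit 0 → queue [14, 5, 19, 8, 2, 6, 7]
Visit 14 → queue [5, 19, 8, 2, 6, 7]
Visit 5 → queue [19, 8, 2, 6, 7]
Visit 19 → queue [8, 2, 6, 7]
Visit 8 → queue [2, 6, 7]
Visit 2 → queue [6, 7]
Visit 6 → queue [7]
Visit 7 → queue []

Visit order: 9, 13, 10, 4, 16, 1, 15, 18, 12, 11, 3, 17, 0, 14, 5, 19, 8, 2, 6, 7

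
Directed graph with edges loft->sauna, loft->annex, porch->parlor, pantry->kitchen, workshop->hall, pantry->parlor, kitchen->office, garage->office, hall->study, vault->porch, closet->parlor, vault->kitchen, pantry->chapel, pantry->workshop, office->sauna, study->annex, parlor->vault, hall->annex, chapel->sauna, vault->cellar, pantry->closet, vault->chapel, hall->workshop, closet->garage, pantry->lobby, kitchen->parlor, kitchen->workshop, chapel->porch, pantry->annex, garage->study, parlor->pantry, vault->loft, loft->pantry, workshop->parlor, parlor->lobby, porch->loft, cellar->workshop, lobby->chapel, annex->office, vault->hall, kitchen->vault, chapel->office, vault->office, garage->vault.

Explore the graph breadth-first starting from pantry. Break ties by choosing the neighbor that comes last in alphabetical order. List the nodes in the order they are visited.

Visit pantry; enqueue workshop, parlor, lobby, kitchen, closet, chapel, annex → queue [workshop, parlor, lobby, kitchen, closet, chapel, annex]
Visit workshop; enqueue hall → queue [parlor, lobby, kitchen, closet, chapel, annex, hall]
Visit parlor; enqueue vault → queue [lobby, kitchen, closet, chapel, annex, hall, vault]
Visit lobby → queue [kitchen, closet, chapel, annex, hall, vault]
Visit kitchen; enqueue office → queue [closet, chapel, annex, hall, vault, office]
Visit closet; enqueue garage → queue [chapel, annex, hall, vault, office, garage]
Visit chapel; enqueue sauna, porch → queue [annex, hall, vault, office, garage, sauna, porch]
Visit annex → queue [hall, vault, office, garage, sauna, porch]
Visit hall; enqueue study → queue [vault, office, garage, sauna, porch, study]
Visit vault; enqueue loft, cellar → queue [office, garage, sauna, porch, study, loft, cellar]
Visit office → queue [garage, sauna, porch, study, loft, cellar]
Visit garage → queue [sauna, porch, study, loft, cellar]
Visit sauna → queue [porch, study, loft, cellar]
Visit porch → queue [study, loft, cellar]
Visit study → queue [loft, cellar]
Visit loft → queue [cellar]
Visit cellar → queue []

pantry -> workshop -> parlor -> lobby -> kitchen -> closet -> chapel -> annex -> hall -> vault -> office -> garage -> sauna -> porch -> study -> loft -> cellar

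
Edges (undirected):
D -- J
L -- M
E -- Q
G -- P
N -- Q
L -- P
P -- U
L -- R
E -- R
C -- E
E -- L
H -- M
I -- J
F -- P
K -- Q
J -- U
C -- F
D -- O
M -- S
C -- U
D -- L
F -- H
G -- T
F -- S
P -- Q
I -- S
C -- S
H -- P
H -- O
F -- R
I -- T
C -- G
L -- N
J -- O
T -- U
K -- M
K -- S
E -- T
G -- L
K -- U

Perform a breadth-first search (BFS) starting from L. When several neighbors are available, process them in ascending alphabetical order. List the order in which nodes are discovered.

Visit L; enqueue D, E, G, M, N, P, R → queue [D, E, G, M, N, P, R]
Visit D; enqueue J, O → queue [E, G, M, N, P, R, J, O]
Visit E; enqueue C, Q, T → queue [G, M, N, P, R, J, O, C, Q, T]
Visit G → queue [M, N, P, R, J, O, C, Q, T]
Visit M; enqueue H, K, S → queue [N, P, R, J, O, C, Q, T, H, K, S]
Visit N → queue [P, R, J, O, C, Q, T, H, K, S]
Visit P; enqueue F, U → queue [R, J, O, C, Q, T, H, K, S, F, U]
Visit R → queue [J, O, C, Q, T, H, K, S, F, U]
Visit J; enqueue I → queue [O, C, Q, T, H, K, S, F, U, I]
Visit O → queue [C, Q, T, H, K, S, F, U, I]
Visit C → queue [Q, T, H, K, S, F, U, I]
Visit Q → queue [T, H, K, S, F, U, I]
Visit T → queue [H, K, S, F, U, I]
Visit H → queue [K, S, F, U, I]
Visit K → queue [S, F, U, I]
Visit S → queue [F, U, I]
Visit F → queue [U, I]
Visit U → queue [I]
Visit I → queue []

L → D → E → G → M → N → P → R → J → O → C → Q → T → H → K → S → F → U → I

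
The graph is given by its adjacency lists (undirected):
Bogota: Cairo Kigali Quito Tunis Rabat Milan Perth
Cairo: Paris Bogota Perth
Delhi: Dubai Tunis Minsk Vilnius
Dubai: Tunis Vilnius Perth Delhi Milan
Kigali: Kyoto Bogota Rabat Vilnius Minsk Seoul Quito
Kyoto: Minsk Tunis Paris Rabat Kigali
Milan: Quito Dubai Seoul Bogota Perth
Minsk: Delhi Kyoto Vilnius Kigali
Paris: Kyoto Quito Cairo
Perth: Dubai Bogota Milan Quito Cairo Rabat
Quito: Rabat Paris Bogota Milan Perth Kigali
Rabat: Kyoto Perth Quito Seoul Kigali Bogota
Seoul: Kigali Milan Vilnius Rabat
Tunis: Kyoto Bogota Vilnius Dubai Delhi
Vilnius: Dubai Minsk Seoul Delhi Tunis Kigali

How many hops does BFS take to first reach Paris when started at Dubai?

3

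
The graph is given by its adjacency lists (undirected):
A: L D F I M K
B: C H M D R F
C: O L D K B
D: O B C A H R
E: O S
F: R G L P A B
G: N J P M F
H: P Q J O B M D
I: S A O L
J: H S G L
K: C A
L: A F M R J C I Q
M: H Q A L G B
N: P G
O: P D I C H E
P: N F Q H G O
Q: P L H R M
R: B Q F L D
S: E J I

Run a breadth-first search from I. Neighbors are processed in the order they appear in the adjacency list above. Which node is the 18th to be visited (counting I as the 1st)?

B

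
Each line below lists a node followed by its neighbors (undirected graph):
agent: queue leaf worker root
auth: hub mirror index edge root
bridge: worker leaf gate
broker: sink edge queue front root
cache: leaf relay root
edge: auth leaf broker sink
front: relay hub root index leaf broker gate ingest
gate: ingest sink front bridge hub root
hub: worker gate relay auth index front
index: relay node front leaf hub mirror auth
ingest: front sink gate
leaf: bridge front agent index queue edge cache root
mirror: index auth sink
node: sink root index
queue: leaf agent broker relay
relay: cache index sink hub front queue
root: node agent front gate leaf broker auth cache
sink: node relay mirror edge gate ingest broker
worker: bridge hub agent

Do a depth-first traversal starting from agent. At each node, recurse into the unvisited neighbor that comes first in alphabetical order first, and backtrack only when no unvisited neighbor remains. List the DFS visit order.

agent, leaf, bridge, gate, front, broker, edge, auth, hub, index, mirror, sink, ingest, node, root, cache, relay, queue, worker

Visit agent
agent → leaf
leaf → bridge
bridge → gate
gate → front
front → broker
broker → edge
edge → auth
auth → hub
hub → index
index → mirror
mirror → sink
sink → ingest
sink → node
node → root
root → cache
cache → relay
relay → queue
hub → worker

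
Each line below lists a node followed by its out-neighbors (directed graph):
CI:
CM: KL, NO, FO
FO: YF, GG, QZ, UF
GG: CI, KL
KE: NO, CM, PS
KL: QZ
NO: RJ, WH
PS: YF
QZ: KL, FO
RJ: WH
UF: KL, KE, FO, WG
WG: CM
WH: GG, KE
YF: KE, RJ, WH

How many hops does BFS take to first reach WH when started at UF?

3

Level 0: UF
Level 1: FO, KE, KL, WG
Level 2: CM, GG, NO, PS, QZ, YF
Level 3: CI, RJ, WH
WH first appears at level 3.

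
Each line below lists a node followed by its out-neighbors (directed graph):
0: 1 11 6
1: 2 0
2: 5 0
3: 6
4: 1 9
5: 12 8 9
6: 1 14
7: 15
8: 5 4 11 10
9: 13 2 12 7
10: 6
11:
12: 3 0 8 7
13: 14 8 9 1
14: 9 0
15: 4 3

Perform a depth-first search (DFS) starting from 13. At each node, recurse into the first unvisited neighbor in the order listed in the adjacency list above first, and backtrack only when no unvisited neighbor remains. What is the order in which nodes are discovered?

Visit 13
13 → 14
14 → 9
9 → 2
2 → 5
5 → 12
12 → 3
3 → 6
6 → 1
1 → 0
0 → 11
12 → 8
8 → 4
8 → 10
12 → 7
7 → 15

13, 14, 9, 2, 5, 12, 3, 6, 1, 0, 11, 8, 4, 10, 7, 15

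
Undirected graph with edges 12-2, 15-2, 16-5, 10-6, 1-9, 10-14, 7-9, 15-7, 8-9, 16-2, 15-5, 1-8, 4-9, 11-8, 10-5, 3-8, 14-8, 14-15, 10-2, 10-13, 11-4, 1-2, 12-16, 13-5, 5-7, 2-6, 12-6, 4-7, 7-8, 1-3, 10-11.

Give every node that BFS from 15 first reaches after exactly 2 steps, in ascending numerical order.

1, 4, 6, 8, 9, 10, 12, 13, 16

Level 0: 15
Level 1: 2, 5, 7, 14
Level 2: 1, 4, 6, 8, 9, 10, 12, 13, 16
Level 3: 3, 11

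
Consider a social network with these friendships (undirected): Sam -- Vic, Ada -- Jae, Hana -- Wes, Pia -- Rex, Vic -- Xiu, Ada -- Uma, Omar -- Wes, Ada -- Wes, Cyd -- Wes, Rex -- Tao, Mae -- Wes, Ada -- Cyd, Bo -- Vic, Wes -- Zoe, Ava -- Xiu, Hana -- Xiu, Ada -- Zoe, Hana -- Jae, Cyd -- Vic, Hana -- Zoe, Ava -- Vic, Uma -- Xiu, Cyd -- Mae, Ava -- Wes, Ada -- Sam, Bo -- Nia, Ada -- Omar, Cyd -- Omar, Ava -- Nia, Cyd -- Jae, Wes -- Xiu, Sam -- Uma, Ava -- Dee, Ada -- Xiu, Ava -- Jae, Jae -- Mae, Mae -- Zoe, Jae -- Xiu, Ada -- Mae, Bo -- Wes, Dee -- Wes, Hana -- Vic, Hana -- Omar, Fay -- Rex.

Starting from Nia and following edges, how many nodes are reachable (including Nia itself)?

16

BFS from Nia visits: Nia, Ava, Bo, Dee, Jae, Vic, Wes, Xiu, Ada, Cyd, Hana, Mae, Sam, Omar, Zoe, Uma
Reachable nodes: 16 of 20 total.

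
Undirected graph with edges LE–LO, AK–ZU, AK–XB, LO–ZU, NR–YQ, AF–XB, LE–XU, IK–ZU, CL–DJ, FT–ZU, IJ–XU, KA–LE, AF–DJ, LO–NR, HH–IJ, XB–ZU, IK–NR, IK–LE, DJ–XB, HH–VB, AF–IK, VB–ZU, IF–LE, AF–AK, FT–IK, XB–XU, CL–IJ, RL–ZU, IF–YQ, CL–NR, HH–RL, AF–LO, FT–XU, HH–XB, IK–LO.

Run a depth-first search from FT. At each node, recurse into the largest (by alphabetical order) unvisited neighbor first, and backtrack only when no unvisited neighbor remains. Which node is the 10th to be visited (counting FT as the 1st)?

IK

Visit FT
FT → ZU
ZU → XB
XB → XU
XU → LE
LE → LO
LO → NR
NR → YQ
YQ → IF
NR → IK
IK → AF
AF → DJ
DJ → CL
CL → IJ
IJ → HH
HH → VB
HH → RL
AF → AK
LE → KA

Visit order: FT, ZU, XB, XU, LE, LO, NR, YQ, IF, IK, AF, DJ, CL, IJ, HH, VB, RL, AK, KA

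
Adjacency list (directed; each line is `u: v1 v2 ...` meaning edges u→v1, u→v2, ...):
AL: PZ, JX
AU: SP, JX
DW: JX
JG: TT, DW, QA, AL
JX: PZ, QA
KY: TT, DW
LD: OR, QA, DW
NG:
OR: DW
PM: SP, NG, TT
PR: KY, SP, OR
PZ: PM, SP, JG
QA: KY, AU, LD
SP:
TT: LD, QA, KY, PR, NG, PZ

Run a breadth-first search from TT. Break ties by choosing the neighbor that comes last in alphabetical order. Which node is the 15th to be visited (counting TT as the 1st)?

Visit TT; enqueue QA, PZ, PR, NG, LD, KY → queue [QA, PZ, PR, NG, LD, KY]
Visit QA; enqueue AU → queue [PZ, PR, NG, LD, KY, AU]
Visit PZ; enqueue SP, PM, JG → queue [PR, NG, LD, KY, AU, SP, PM, JG]
Visit PR; enqueue OR → queue [NG, LD, KY, AU, SP, PM, JG, OR]
Visit NG → queue [LD, KY, AU, SP, PM, JG, OR]
Visit LD; enqueue DW → queue [KY, AU, SP, PM, JG, OR, DW]
Visit KY → queue [AU, SP, PM, JG, OR, DW]
Visit AU; enqueue JX → queue [SP, PM, JG, OR, DW, JX]
Visit SP → queue [PM, JG, OR, DW, JX]
Visit PM → queue [JG, OR, DW, JX]
Visit JG; enqueue AL → queue [OR, DW, JX, AL]
Visit OR → queue [DW, JX, AL]
Visit DW → queue [JX, AL]
Visit JX → queue [AL]
Visit AL → queue []

Visit order: TT, QA, PZ, PR, NG, LD, KY, AU, SP, PM, JG, OR, DW, JX, AL

AL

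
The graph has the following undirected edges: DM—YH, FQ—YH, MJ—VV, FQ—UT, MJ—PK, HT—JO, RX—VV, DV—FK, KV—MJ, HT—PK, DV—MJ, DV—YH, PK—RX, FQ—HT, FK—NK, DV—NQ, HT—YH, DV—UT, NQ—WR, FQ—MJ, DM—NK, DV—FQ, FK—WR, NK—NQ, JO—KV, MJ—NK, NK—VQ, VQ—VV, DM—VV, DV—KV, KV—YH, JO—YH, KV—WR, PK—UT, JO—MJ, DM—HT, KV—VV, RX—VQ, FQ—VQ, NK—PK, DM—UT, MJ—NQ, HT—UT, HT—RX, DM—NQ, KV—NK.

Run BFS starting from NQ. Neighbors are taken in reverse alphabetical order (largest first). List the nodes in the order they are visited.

NQ WR NK MJ DV DM KV FK VQ PK VV JO FQ YH UT HT RX

Visit NQ; enqueue WR, NK, MJ, DV, DM → queue [WR, NK, MJ, DV, DM]
Visit WR; enqueue KV, FK → queue [NK, MJ, DV, DM, KV, FK]
Visit NK; enqueue VQ, PK → queue [MJ, DV, DM, KV, FK, VQ, PK]
Visit MJ; enqueue VV, JO, FQ → queue [DV, DM, KV, FK, VQ, PK, VV, JO, FQ]
Visit DV; enqueue YH, UT → queue [DM, KV, FK, VQ, PK, VV, JO, FQ, YH, UT]
Visit DM; enqueue HT → queue [KV, FK, VQ, PK, VV, JO, FQ, YH, UT, HT]
Visit KV → queue [FK, VQ, PK, VV, JO, FQ, YH, UT, HT]
Visit FK → queue [VQ, PK, VV, JO, FQ, YH, UT, HT]
Visit VQ; enqueue RX → queue [PK, VV, JO, FQ, YH, UT, HT, RX]
Visit PK → queue [VV, JO, FQ, YH, UT, HT, RX]
Visit VV → queue [JO, FQ, YH, UT, HT, RX]
Visit JO → queue [FQ, YH, UT, HT, RX]
Visit FQ → queue [YH, UT, HT, RX]
Visit YH → queue [UT, HT, RX]
Visit UT → queue [HT, RX]
Visit HT → queue [RX]
Visit RX → queue []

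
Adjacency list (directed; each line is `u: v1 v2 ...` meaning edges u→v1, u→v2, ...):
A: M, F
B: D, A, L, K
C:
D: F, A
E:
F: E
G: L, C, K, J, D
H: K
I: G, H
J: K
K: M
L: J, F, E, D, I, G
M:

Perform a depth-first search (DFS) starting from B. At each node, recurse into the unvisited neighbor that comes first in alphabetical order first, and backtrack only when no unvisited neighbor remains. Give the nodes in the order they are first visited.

Visit B
B → A
A → F
F → E
A → M
B → D
B → K
B → L
L → G
G → C
G → J
L → I
I → H

B A F E M D K L G C J I H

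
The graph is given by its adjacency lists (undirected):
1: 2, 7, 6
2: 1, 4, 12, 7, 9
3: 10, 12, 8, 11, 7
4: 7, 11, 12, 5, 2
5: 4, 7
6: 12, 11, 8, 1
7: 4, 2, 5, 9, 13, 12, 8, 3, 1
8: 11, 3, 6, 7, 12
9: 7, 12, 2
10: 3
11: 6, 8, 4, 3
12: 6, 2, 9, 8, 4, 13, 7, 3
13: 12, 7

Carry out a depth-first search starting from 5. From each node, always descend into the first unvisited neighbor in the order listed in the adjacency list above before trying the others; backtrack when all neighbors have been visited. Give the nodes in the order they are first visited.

5 4 7 2 1 6 12 9 8 11 3 10 13

Visit 5
5 → 4
4 → 7
7 → 2
2 → 1
1 → 6
6 → 12
12 → 9
12 → 8
8 → 11
11 → 3
3 → 10
12 → 13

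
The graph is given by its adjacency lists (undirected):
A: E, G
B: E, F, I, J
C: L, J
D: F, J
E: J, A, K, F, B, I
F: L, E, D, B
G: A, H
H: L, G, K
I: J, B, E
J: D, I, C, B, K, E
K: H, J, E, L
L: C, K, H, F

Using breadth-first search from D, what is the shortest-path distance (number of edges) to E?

Level 0: D
Level 1: F, J
Level 2: B, C, E, I, K, L
Level 3: A, H
Level 4: G
E first appears at level 2.

2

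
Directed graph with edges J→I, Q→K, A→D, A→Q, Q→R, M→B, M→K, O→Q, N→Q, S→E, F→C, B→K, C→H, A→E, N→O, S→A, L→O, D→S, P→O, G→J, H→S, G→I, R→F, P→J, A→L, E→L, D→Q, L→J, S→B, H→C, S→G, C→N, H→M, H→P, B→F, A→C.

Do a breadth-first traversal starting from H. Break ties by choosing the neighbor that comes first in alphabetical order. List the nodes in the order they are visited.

Visit H; enqueue C, M, P, S → queue [C, M, P, S]
Visit C; enqueue N → queue [M, P, S, N]
Visit M; enqueue B, K → queue [P, S, N, B, K]
Visit P; enqueue J, O → queue [S, N, B, K, J, O]
Visit S; enqueue A, E, G → queue [N, B, K, J, O, A, E, G]
Visit N; enqueue Q → queue [B, K, J, O, A, E, G, Q]
Visit B; enqueue F → queue [K, J, O, A, E, G, Q, F]
Visit K → queue [J, O, A, E, G, Q, F]
Visit J; enqueue I → queue [O, A, E, G, Q, F, I]
Visit O → queue [A, E, G, Q, F, I]
Visit A; enqueue D, L → queue [E, G, Q, F, I, D, L]
Visit E → queue [G, Q, F, I, D, L]
Visit G → queue [Q, F, I, D, L]
Visit Q; enqueue R → queue [F, I, D, L, R]
Visit F → queue [I, D, L, R]
Visit I → queue [D, L, R]
Visit D → queue [L, R]
Visit L → queue [R]
Visit R → queue []

H → C → M → P → S → N → B → K → J → O → A → E → G → Q → F → I → D → L → R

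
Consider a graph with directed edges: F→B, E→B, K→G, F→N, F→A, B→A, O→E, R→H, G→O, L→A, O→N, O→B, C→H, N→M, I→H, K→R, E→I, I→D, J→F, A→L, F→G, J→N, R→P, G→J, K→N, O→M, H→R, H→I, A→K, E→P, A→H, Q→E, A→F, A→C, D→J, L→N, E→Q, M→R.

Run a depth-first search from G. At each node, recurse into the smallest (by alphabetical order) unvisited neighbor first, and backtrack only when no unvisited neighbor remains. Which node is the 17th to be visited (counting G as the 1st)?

Visit G
G → J
J → F
F → A
A → C
C → H
H → I
I → D
H → R
R → P
A → K
K → N
N → M
A → L
F → B
G → O
O → E
E → Q

Visit order: G, J, F, A, C, H, I, D, R, P, K, N, M, L, B, O, E, Q

E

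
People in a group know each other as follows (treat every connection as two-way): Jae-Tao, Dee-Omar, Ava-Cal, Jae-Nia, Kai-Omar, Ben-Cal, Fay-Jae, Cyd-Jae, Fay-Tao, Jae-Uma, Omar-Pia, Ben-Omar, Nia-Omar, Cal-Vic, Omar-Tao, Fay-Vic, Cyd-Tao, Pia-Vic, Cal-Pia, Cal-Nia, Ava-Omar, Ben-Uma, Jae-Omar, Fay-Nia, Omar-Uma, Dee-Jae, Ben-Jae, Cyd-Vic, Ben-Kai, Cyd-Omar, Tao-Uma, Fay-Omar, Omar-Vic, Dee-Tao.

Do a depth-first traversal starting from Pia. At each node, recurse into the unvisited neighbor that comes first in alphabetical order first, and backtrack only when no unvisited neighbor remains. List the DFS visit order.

Pia → Cal → Ava → Omar → Ben → Jae → Cyd → Tao → Dee → Fay → Nia → Vic → Uma → Kai

Visit Pia
Pia → Cal
Cal → Ava
Ava → Omar
Omar → Ben
Ben → Jae
Jae → Cyd
Cyd → Tao
Tao → Dee
Tao → Fay
Fay → Nia
Fay → Vic
Tao → Uma
Ben → Kai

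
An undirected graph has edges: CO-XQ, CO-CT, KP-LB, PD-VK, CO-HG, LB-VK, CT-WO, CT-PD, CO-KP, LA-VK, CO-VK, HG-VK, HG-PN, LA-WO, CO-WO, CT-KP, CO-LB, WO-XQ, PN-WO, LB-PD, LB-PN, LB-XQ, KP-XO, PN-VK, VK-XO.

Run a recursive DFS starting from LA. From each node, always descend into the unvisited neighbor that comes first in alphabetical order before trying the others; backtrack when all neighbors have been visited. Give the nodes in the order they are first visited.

LA, VK, CO, CT, KP, LB, PD, PN, HG, WO, XQ, XO

Visit LA
LA → VK
VK → CO
CO → CT
CT → KP
KP → LB
LB → PD
LB → PN
PN → HG
PN → WO
WO → XQ
KP → XO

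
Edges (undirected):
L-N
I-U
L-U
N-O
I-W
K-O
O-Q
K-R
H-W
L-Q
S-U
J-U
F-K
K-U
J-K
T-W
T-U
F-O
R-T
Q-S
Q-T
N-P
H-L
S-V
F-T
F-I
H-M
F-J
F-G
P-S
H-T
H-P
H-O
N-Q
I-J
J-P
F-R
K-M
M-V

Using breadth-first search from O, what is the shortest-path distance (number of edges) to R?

Level 0: O
Level 1: F, H, K, N, Q
Level 2: G, I, J, L, M, P, R, S, T, U, W
Level 3: V
R first appears at level 2.

2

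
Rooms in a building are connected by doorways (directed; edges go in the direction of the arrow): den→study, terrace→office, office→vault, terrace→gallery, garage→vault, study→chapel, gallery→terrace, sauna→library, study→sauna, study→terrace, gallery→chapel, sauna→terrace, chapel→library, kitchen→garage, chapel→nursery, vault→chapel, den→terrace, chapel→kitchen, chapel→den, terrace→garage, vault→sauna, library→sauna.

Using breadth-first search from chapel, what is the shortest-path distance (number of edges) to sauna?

Level 0: chapel
Level 1: den, kitchen, library, nursery
Level 2: garage, sauna, study, terrace
Level 3: gallery, office, vault
sauna first appears at level 2.

2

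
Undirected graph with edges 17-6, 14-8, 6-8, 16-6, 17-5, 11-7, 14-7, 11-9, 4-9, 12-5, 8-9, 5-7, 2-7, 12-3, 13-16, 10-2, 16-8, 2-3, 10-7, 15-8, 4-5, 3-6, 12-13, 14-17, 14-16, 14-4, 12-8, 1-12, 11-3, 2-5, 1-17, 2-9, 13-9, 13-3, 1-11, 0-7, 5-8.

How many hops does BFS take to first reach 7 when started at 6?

3

Level 0: 6
Level 1: 3, 8, 16, 17
Level 2: 1, 2, 5, 9, 11, 12, 13, 14, 15
Level 3: 4, 7, 10
Level 4: 0
7 first appears at level 3.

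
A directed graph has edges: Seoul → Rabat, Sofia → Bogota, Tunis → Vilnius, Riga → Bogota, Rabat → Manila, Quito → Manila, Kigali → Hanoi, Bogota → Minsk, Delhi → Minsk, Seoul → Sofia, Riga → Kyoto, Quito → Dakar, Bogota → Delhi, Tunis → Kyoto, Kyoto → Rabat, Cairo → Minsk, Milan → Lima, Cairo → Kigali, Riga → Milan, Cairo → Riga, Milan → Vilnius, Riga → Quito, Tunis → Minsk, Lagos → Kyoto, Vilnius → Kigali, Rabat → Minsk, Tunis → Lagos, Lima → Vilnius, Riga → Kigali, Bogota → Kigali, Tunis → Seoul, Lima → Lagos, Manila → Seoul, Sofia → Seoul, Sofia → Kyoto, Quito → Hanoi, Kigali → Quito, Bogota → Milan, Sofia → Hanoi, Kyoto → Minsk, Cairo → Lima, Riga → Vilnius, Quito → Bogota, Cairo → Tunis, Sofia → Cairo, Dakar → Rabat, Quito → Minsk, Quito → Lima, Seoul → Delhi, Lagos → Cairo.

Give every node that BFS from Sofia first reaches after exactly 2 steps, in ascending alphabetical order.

Level 0: Sofia
Level 1: Bogota, Cairo, Hanoi, Kyoto, Seoul
Level 2: Delhi, Kigali, Lima, Milan, Minsk, Rabat, Riga, Tunis
Level 3: Lagos, Manila, Quito, Vilnius
Level 4: Dakar

Delhi, Kigali, Lima, Milan, Minsk, Rabat, Riga, Tunis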